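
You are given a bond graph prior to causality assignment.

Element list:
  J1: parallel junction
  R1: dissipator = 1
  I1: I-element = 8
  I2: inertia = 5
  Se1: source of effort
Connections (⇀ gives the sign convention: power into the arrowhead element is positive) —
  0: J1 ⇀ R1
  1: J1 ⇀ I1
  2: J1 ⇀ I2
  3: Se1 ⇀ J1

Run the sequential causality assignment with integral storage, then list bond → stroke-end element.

β0 stroke→R1
β1 stroke→I1
β2 stroke→I2
β3 stroke→J1

β3 stroke→J1  (source Se1 imposes e)
β0 stroke→R1  (J1 effort already set via bond 3)
β1 stroke→I1  (common-e at J1 fixed by 3)
β2 stroke→I2  (0-jn J1 has e-setter on 3)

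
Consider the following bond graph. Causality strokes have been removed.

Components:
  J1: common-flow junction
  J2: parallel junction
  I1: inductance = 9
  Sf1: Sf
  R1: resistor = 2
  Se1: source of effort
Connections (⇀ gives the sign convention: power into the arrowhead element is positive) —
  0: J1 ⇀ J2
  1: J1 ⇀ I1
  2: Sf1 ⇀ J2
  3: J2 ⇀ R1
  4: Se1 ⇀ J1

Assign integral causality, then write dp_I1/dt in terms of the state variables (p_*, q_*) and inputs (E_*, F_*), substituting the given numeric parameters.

β2 →Sf1  (source Sf1 imposes f)
β4 →J1  (Se1 fixes effort; stroke away)
β1 →I1  (prefer integral on I1)
β0 →J1  (1-jn J1 has f-setter on 1)
β3 →J2  (only one effort-in slot at J2)

dp_I1/dt = E_Se1 - 2*F_Sf1 - 2*p_I1/9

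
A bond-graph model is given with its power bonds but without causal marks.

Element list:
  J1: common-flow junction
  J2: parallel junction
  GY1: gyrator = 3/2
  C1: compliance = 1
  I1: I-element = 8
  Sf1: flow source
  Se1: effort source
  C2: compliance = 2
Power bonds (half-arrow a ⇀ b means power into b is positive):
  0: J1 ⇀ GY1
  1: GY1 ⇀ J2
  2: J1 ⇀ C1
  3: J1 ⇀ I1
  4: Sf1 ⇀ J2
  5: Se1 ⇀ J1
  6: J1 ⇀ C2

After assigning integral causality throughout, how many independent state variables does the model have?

b4 stroke at Sf1  (Sf1 fixes flow; stroke at Sf1)
b5 stroke at J1  (source Se1 imposes e)
b1 stroke at J2  (only one effort-in slot at J2)
b0 stroke at J1  (GY GY1: same side as bond 1)
b2 stroke at J1  (C1 integral (e out))
b3 stroke at I1  (I1: I, integral causality)
b6 stroke at J1  (J1: bond 3 brought flow, rest push out)

3  (C1, C2, I1 all integral)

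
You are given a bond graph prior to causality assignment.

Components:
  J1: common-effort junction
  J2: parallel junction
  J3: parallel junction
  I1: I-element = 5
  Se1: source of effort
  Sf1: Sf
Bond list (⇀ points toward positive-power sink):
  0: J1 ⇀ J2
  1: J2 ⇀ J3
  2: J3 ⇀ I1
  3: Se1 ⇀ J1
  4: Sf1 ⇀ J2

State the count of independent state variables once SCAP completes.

β3 stroke at J1  (Se1: effort source, stroke at far end)
β4 stroke at Sf1  (Sf1: flow source, stroke at near end)
β0 stroke at J2  (common-e at J1 fixed by 3)
β1 stroke at J3  (J2: bond 0 brought effort, rest push out)
β2 stroke at I1  (common-e at J3 fixed by 1)

1  (I1 all integral)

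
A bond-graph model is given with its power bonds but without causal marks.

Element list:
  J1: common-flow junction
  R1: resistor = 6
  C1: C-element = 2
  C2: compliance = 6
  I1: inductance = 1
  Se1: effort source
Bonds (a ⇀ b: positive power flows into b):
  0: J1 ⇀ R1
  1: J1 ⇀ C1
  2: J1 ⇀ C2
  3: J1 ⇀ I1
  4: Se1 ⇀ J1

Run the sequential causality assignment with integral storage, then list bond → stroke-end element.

β0 stroke at J1
β1 stroke at J1
β2 stroke at J1
β3 stroke at I1
β4 stroke at J1

bond 4 |J1  (source Se1 imposes e)
bond 1 |J1  (C1: C, integral causality)
bond 2 |J1  (C2 integral (e out))
bond 3 |I1  (prefer integral on I1)
bond 0 |J1  (J1: bond 3 brought flow, rest push out)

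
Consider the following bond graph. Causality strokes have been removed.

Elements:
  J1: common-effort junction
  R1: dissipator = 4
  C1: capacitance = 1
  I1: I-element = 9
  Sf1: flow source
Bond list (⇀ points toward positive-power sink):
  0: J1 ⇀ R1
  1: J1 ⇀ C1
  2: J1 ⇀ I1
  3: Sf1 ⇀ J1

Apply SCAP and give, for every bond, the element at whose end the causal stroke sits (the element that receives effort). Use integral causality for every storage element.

bond 0 →R1
bond 1 →J1
bond 2 →I1
bond 3 →Sf1

β3 stroke at Sf1  (source Sf1 imposes f)
β1 stroke at J1  (C1 integral (e out))
β0 stroke at R1  (J1 effort already set via bond 1)
β2 stroke at I1  (0-jn J1 has e-setter on 1)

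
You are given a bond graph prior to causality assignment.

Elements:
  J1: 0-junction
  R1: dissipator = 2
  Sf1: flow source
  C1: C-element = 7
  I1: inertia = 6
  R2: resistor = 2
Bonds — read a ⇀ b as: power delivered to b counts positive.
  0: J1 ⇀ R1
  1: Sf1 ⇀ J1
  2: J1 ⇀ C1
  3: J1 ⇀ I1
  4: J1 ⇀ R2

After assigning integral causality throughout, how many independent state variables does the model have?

β1 stroke→Sf1  (Sf1 (Sf) sets flow on bond)
β2 stroke→J1  (C1 integral (e out))
β0 stroke→R1  (0-jn J1 has e-setter on 2)
β3 stroke→I1  (J1: bond 2 brought effort, rest push out)
β4 stroke→R2  (0-jn J1 has e-setter on 2)

2  (C1, I1 all integral)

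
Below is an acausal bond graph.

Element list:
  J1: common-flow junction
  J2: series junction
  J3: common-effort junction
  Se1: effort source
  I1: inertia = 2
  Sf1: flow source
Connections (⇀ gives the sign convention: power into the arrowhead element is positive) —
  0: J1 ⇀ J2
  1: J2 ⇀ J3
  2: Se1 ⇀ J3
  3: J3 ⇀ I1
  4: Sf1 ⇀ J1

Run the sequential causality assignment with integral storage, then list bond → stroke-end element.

#2 →J3  (Se1 (Se) sets effort on bond)
#4 →Sf1  (Sf1 (Sf) sets flow on bond)
#0 →J1  (common-f at J1 fixed by 4)
#1 →J2  (common-f at J2 fixed by 0)
#3 →I1  (0-jn J3 has e-setter on 2)

b0 →J1
b1 →J2
b2 →J3
b3 →I1
b4 →Sf1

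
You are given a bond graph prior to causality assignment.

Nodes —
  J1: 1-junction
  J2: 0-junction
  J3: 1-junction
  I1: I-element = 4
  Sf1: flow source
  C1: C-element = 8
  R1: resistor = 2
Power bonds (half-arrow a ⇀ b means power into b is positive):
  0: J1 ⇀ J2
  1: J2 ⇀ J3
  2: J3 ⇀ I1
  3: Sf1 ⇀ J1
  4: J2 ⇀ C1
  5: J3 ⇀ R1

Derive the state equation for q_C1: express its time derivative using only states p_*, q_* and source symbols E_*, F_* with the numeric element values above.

#3 stroke→Sf1  (source Sf1 imposes f)
#0 stroke→J1  (J1 flow already set via bond 3)
#2 stroke→I1  (I1: I, integral causality)
#1 stroke→J3  (J3 flow already set via bond 2)
#5 stroke→J3  (J3: bond 2 brought flow, rest push out)
#4 stroke→J2  (only one effort-in slot at J2)

dq_C1/dt = F_Sf1 - p_I1/4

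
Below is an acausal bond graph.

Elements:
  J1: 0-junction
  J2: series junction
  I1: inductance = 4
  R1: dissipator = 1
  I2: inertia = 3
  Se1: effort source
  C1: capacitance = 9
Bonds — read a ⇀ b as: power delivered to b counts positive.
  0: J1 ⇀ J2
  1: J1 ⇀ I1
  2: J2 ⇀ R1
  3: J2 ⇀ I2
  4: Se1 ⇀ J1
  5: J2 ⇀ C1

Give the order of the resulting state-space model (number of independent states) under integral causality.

β4 |J1  (Se1: effort source, stroke at far end)
β0 |J2  (common-e at J1 fixed by 4)
β1 |I1  (0-jn J1 has e-setter on 4)
β3 |I2  (prefer integral on I2)
β2 |J2  (J2: bond 3 brought flow, rest push out)
β5 |J2  (J2: bond 3 brought flow, rest push out)

3  (C1, I1, I2 all integral)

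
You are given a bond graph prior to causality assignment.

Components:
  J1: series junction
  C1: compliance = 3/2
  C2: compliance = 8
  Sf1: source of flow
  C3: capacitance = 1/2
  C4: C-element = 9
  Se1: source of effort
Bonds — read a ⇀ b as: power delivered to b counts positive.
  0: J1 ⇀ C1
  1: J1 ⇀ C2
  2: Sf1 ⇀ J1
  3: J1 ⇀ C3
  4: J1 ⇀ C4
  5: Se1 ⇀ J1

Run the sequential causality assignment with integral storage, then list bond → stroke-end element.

bond 0 stroke→J1
bond 1 stroke→J1
bond 2 stroke→Sf1
bond 3 stroke→J1
bond 4 stroke→J1
bond 5 stroke→J1

bond 2 stroke→Sf1  (Sf1 (Sf) sets flow on bond)
bond 5 stroke→J1  (Se1 (Se) sets effort on bond)
bond 0 stroke→J1  (common-f at J1 fixed by 2)
bond 1 stroke→J1  (1-jn J1 has f-setter on 2)
bond 3 stroke→J1  (common-f at J1 fixed by 2)
bond 4 stroke→J1  (1-jn J1 has f-setter on 2)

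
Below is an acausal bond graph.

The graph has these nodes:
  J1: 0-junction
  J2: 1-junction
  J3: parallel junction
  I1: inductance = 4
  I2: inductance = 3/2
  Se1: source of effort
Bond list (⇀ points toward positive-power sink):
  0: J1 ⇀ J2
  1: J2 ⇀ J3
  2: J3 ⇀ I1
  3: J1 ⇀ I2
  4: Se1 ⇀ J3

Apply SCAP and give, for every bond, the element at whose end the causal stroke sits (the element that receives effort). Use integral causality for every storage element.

b0 stroke→J1
b1 stroke→J2
b2 stroke→I1
b3 stroke→I2
b4 stroke→J3

b4 stroke→J3  (source Se1 imposes e)
b1 stroke→J2  (0-jn J3 has e-setter on 4)
b2 stroke→I1  (J3: bond 4 brought effort, rest push out)
b0 stroke→J1  (only one flow-in slot at J2)
b3 stroke→I2  (common-e at J1 fixed by 0)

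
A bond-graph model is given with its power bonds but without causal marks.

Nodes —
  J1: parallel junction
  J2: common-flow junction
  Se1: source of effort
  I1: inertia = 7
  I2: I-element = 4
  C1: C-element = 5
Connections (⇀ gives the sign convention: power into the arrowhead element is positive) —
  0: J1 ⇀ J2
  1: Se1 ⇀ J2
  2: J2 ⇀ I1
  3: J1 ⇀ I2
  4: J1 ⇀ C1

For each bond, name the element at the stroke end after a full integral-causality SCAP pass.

b0 stroke at J2
b1 stroke at J2
b2 stroke at I1
b3 stroke at I2
b4 stroke at J1

β1 stroke→J2  (Se1: effort source, stroke at far end)
β2 stroke→I1  (I1: I, integral causality)
β0 stroke→J2  (common-f at J2 fixed by 2)
β3 stroke→I2  (I2 outputs flow p/I2)
β4 stroke→J1  (closing 0-jn rule on J1)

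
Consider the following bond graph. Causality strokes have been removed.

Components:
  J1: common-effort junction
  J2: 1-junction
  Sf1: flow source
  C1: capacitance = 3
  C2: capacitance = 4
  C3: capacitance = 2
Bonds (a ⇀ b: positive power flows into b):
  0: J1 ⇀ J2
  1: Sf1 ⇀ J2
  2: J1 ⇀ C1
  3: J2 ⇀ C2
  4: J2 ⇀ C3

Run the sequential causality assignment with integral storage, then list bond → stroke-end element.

β0 stroke at J2
β1 stroke at Sf1
β2 stroke at J1
β3 stroke at J2
β4 stroke at J2

b1 →Sf1  (Sf1 (Sf) sets flow on bond)
b0 →J2  (J2 flow already set via bond 1)
b3 →J2  (J2 flow already set via bond 1)
b4 →J2  (common-f at J2 fixed by 1)
b2 →J1  (closing 0-jn rule on J1)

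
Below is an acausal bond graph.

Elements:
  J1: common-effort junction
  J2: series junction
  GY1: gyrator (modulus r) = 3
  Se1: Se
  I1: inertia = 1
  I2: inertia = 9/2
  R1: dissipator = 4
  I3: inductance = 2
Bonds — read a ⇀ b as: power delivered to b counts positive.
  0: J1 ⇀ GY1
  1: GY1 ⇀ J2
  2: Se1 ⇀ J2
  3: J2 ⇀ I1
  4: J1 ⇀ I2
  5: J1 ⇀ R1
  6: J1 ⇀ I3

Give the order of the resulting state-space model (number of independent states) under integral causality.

bond 2 |J2  (source Se1 imposes e)
bond 3 |I1  (I1 outputs flow p/I1)
bond 1 |J2  (J2: bond 3 brought flow, rest push out)
bond 0 |J1  (through GY1, causality inverts; strokes same side of GY1)
bond 4 |I2  (0-jn J1 has e-setter on 0)
bond 5 |R1  (0-jn J1 has e-setter on 0)
bond 6 |I3  (J1: bond 0 brought effort, rest push out)

3  (I1, I2, I3 all integral)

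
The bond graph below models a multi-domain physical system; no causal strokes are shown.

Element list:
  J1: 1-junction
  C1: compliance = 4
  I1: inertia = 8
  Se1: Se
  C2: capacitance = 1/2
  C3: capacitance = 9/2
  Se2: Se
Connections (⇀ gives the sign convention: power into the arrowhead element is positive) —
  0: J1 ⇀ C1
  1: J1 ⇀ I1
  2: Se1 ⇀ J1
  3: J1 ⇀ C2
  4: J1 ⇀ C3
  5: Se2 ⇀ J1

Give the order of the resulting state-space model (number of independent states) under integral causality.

4  (C1, C2, C3, I1 all integral)

b2 stroke at J1  (Se1 fixes effort; stroke away)
b5 stroke at J1  (Se2 (Se) sets effort on bond)
b0 stroke at J1  (prefer integral on C1)
b1 stroke at I1  (I1 outputs flow p/I1)
b3 stroke at J1  (J1: bond 1 brought flow, rest push out)
b4 stroke at J1  (J1: bond 1 brought flow, rest push out)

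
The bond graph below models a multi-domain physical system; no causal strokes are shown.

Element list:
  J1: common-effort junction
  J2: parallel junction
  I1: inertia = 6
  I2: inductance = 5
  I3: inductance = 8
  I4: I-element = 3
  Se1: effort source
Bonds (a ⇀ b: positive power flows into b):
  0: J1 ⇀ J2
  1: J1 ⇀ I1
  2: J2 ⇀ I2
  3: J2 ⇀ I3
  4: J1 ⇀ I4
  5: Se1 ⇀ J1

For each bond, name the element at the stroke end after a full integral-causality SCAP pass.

β5 →J1  (Se1: effort source, stroke at far end)
β0 →J2  (common-e at J1 fixed by 5)
β1 →I1  (common-e at J1 fixed by 5)
β4 →I4  (common-e at J1 fixed by 5)
β2 →I2  (J2: bond 0 brought effort, rest push out)
β3 →I3  (0-jn J2 has e-setter on 0)

b0 stroke→J2
b1 stroke→I1
b2 stroke→I2
b3 stroke→I3
b4 stroke→I4
b5 stroke→J1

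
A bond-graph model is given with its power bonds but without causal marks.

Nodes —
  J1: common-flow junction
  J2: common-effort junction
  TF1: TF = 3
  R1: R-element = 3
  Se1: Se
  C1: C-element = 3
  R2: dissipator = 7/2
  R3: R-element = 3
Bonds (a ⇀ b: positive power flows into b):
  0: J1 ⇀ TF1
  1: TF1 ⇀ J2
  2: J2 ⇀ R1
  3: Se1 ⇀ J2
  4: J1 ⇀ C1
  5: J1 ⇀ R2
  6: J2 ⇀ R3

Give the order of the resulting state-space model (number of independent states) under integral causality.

b3 →J2  (Se1 fixes effort; stroke away)
b1 →TF1  (J2 effort already set via bond 3)
b2 →R1  (J2: bond 3 brought effort, rest push out)
b6 →R3  (J2 effort already set via bond 3)
b0 →J1  (TF1: transformer flips bond 1)
b4 →J1  (C1: C, integral causality)
b5 →R2  (J1: last free bond brings flow in)

1  (C1 all integral)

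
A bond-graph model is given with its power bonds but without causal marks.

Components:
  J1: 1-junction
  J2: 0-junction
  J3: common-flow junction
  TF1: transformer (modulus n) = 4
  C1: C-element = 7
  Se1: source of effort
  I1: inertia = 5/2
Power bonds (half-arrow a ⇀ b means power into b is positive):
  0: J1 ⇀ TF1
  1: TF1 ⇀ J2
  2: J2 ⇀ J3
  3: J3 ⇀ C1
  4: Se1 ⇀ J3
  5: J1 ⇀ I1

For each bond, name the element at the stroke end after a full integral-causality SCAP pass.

β4 stroke at J3  (source Se1 imposes e)
β3 stroke at J3  (C1: C, integral causality)
β2 stroke at J2  (only one flow-in slot at J3)
β1 stroke at TF1  (0-jn J2 has e-setter on 2)
β0 stroke at J1  (through TF1, causality passes straight; one stroke at TF1)
β5 stroke at I1  (J1 needs exactly one f-in)

b0 |J1
b1 |TF1
b2 |J2
b3 |J3
b4 |J3
b5 |I1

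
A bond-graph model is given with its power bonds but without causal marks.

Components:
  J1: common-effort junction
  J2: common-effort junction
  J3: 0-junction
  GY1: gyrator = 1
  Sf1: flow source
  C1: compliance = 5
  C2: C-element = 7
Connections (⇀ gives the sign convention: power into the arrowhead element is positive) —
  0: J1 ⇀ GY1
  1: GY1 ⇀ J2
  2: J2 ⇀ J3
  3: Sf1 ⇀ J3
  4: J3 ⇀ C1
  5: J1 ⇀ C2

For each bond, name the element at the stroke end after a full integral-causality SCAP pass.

#3 stroke→Sf1  (Sf1: flow source, stroke at near end)
#4 stroke→J3  (prefer integral on C1)
#2 stroke→J2  (0-jn J3 has e-setter on 4)
#1 stroke→GY1  (J2: bond 2 brought effort, rest push out)
#0 stroke→GY1  (GY GY1: same side as bond 1)
#5 stroke→J1  (closing 0-jn rule on J1)

β0 stroke at GY1
β1 stroke at GY1
β2 stroke at J2
β3 stroke at Sf1
β4 stroke at J3
β5 stroke at J1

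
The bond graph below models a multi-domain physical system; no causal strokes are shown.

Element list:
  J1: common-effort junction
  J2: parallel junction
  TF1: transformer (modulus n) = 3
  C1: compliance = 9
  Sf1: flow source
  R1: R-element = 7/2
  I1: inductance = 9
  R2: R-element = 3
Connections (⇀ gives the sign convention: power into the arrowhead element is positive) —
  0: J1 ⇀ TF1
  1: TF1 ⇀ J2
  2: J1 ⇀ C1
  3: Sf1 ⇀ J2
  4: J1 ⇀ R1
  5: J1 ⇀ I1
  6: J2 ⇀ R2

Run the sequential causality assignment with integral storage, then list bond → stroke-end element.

#3 stroke→Sf1  (Sf1 (Sf) sets flow on bond)
#2 stroke→J1  (C1: C, integral causality)
#0 stroke→TF1  (common-e at J1 fixed by 2)
#4 stroke→R1  (0-jn J1 has e-setter on 2)
#5 stroke→I1  (0-jn J1 has e-setter on 2)
#1 stroke→J2  (through TF1, causality passes straight; one stroke at TF1)
#6 stroke→R2  (J2 effort already set via bond 1)

#0 stroke→TF1
#1 stroke→J2
#2 stroke→J1
#3 stroke→Sf1
#4 stroke→R1
#5 stroke→I1
#6 stroke→R2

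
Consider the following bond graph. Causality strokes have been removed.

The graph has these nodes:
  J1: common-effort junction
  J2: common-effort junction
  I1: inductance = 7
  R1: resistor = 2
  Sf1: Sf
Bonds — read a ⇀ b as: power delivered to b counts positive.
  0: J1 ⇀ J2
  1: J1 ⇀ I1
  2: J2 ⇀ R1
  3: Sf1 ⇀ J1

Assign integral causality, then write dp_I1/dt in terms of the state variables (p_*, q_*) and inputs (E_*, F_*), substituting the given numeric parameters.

#3 stroke at Sf1  (source Sf1 imposes f)
#1 stroke at I1  (I1 outputs flow p/I1)
#0 stroke at J1  (J1: last free bond brings effort in)
#2 stroke at J2  (J2: last free bond brings effort in)

dp_I1/dt = 2*F_Sf1 - 2*p_I1/7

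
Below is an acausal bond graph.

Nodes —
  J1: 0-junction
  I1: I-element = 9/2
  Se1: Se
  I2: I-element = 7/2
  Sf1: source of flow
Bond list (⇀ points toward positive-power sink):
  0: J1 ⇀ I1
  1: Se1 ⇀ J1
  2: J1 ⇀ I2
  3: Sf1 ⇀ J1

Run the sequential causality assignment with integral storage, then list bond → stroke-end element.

bond 0 stroke→I1
bond 1 stroke→J1
bond 2 stroke→I2
bond 3 stroke→Sf1

β1 |J1  (Se1 fixes effort; stroke away)
β3 |Sf1  (source Sf1 imposes f)
β0 |I1  (common-e at J1 fixed by 1)
β2 |I2  (common-e at J1 fixed by 1)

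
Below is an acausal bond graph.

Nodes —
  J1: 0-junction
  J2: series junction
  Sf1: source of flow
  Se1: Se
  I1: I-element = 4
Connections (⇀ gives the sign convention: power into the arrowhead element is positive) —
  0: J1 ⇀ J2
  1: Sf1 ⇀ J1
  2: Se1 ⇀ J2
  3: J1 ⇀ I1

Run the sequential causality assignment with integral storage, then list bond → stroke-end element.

β1 |Sf1  (Sf1 fixes flow; stroke at Sf1)
β2 |J2  (Se1 fixes effort; stroke away)
β0 |J1  (J2 needs exactly one f-in)
β3 |I1  (common-e at J1 fixed by 0)

bond 0 stroke at J1
bond 1 stroke at Sf1
bond 2 stroke at J2
bond 3 stroke at I1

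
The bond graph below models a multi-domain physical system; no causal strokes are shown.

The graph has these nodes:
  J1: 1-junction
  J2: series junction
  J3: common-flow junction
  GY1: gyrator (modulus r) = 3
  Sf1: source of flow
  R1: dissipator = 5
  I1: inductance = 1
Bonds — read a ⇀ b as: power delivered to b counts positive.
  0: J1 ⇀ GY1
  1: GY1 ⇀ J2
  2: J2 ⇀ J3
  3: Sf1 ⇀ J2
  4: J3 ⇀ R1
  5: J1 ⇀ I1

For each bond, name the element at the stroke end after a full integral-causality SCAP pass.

#3 stroke at Sf1  (Sf1: flow source, stroke at near end)
#1 stroke at J2  (J2 flow already set via bond 3)
#2 stroke at J2  (1-jn J2 has f-setter on 3)
#4 stroke at J3  (common-f at J3 fixed by 2)
#0 stroke at J1  (GY GY1: same side as bond 1)
#5 stroke at I1  (only one flow-in slot at J1)

bond 0 →J1
bond 1 →J2
bond 2 →J2
bond 3 →Sf1
bond 4 →J3
bond 5 →I1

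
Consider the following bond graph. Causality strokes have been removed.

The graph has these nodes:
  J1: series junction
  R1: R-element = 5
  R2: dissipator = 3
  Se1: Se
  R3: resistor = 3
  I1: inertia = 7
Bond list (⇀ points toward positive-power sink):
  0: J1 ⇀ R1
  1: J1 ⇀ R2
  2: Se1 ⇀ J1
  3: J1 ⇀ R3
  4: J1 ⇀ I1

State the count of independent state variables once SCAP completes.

1  (I1 all integral)

β2 stroke at J1  (Se1: effort source, stroke at far end)
β4 stroke at I1  (I1 outputs flow p/I1)
β0 stroke at J1  (J1: bond 4 brought flow, rest push out)
β1 stroke at J1  (1-jn J1 has f-setter on 4)
β3 stroke at J1  (1-jn J1 has f-setter on 4)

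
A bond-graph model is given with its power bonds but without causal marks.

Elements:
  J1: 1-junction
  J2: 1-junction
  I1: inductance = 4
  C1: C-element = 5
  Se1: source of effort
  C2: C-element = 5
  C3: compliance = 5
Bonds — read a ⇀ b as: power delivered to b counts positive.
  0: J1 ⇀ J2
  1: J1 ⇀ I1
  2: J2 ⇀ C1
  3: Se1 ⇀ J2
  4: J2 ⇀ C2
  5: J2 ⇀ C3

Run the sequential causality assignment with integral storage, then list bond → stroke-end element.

β3 →J2  (Se1: effort source, stroke at far end)
β1 →I1  (I1: I, integral causality)
β0 →J1  (J1: bond 1 brought flow, rest push out)
β2 →J2  (J2 flow already set via bond 0)
β4 →J2  (1-jn J2 has f-setter on 0)
β5 →J2  (1-jn J2 has f-setter on 0)

b0 stroke→J1
b1 stroke→I1
b2 stroke→J2
b3 stroke→J2
b4 stroke→J2
b5 stroke→J2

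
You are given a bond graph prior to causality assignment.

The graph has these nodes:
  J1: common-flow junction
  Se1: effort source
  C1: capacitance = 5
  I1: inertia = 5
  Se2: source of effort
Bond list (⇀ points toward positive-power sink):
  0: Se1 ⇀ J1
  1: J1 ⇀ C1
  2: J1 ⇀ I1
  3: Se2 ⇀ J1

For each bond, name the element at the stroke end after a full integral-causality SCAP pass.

bond 0 stroke at J1
bond 1 stroke at J1
bond 2 stroke at I1
bond 3 stroke at J1

b0 →J1  (Se1 fixes effort; stroke away)
b3 →J1  (Se2: effort source, stroke at far end)
b1 →J1  (C1 integral (e out))
b2 →I1  (only one flow-in slot at J1)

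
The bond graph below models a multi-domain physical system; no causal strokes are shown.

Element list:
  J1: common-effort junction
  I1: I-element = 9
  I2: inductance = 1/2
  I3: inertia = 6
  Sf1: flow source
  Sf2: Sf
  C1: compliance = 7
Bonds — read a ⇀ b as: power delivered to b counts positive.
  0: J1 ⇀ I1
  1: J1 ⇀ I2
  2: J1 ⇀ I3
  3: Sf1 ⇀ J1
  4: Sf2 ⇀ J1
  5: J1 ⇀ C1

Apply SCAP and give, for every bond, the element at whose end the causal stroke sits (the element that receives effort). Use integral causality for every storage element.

bond 3 stroke at Sf1  (Sf1 fixes flow; stroke at Sf1)
bond 4 stroke at Sf2  (source Sf2 imposes f)
bond 0 stroke at I1  (I1 integral (f out))
bond 1 stroke at I2  (I2 integral (f out))
bond 2 stroke at I3  (prefer integral on I3)
bond 5 stroke at J1  (closing 0-jn rule on J1)

b0 stroke at I1
b1 stroke at I2
b2 stroke at I3
b3 stroke at Sf1
b4 stroke at Sf2
b5 stroke at J1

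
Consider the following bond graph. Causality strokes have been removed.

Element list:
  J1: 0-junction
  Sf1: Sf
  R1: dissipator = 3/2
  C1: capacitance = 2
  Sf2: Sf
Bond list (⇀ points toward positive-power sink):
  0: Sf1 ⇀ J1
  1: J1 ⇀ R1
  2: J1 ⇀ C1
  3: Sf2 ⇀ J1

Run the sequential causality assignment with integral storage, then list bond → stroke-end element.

b0 stroke→Sf1
b1 stroke→R1
b2 stroke→J1
b3 stroke→Sf2

β0 →Sf1  (Sf1 (Sf) sets flow on bond)
β3 →Sf2  (Sf2: flow source, stroke at near end)
β2 →J1  (C1 outputs effort q/C1)
β1 →R1  (J1 effort already set via bond 2)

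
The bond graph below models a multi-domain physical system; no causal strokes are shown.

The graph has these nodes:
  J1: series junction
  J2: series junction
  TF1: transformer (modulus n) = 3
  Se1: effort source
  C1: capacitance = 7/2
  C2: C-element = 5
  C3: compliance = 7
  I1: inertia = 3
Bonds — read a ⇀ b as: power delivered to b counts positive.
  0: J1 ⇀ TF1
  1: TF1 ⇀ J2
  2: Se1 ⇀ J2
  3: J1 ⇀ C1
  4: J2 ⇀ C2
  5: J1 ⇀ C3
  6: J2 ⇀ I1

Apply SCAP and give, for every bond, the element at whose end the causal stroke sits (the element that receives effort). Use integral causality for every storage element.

b2 |J2  (Se1 fixes effort; stroke away)
b3 |J1  (C1 outputs effort q/C1)
b4 |J2  (prefer integral on C2)
b5 |J1  (C3 integral (e out))
b0 |TF1  (only one flow-in slot at J1)
b1 |J2  (through TF1, causality passes straight; one stroke at TF1)
b6 |I1  (J2 needs exactly one f-in)

β0 stroke at TF1
β1 stroke at J2
β2 stroke at J2
β3 stroke at J1
β4 stroke at J2
β5 stroke at J1
β6 stroke at I1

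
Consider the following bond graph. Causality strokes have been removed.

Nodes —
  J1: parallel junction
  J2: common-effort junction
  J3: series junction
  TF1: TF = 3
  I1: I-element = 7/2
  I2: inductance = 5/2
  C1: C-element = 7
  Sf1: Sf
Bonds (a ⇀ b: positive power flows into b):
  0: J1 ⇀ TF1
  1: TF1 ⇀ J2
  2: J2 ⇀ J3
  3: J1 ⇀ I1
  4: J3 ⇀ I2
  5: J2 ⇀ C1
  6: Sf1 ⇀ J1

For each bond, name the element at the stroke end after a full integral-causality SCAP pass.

#6 stroke at Sf1  (source Sf1 imposes f)
#3 stroke at I1  (I1 outputs flow p/I1)
#0 stroke at J1  (only one effort-in slot at J1)
#1 stroke at TF1  (TF1 one-in-one-out from 0)
#4 stroke at I2  (I2: I, integral causality)
#2 stroke at J3  (J3 flow already set via bond 4)
#5 stroke at J2  (closing 0-jn rule on J2)

bond 0 →J1
bond 1 →TF1
bond 2 →J3
bond 3 →I1
bond 4 →I2
bond 5 →J2
bond 6 →Sf1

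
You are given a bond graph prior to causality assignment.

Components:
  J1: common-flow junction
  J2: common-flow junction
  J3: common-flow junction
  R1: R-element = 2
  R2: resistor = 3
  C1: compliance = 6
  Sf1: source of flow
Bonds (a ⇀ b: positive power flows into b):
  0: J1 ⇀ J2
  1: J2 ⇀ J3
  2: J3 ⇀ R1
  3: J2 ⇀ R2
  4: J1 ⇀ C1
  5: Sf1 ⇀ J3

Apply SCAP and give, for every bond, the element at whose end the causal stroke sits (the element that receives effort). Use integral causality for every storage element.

β0 stroke→J2
β1 stroke→J3
β2 stroke→J3
β3 stroke→J2
β4 stroke→J1
β5 stroke→Sf1

b5 →Sf1  (Sf1 (Sf) sets flow on bond)
b1 →J3  (1-jn J3 has f-setter on 5)
b2 →J3  (J3: bond 5 brought flow, rest push out)
b0 →J2  (common-f at J2 fixed by 1)
b3 →J2  (J2: bond 1 brought flow, rest push out)
b4 →J1  (common-f at J1 fixed by 0)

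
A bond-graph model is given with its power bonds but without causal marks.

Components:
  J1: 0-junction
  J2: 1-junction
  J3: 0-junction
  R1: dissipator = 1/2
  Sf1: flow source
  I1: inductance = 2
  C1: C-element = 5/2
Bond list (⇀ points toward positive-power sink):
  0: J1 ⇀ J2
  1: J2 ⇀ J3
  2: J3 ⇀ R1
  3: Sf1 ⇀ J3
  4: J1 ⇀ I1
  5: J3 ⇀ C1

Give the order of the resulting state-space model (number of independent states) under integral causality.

2  (C1, I1 all integral)

bond 3 stroke→Sf1  (source Sf1 imposes f)
bond 4 stroke→I1  (I1: I, integral causality)
bond 0 stroke→J1  (J1 needs exactly one e-in)
bond 1 stroke→J2  (J2: bond 0 brought flow, rest push out)
bond 5 stroke→J3  (C1 integral (e out))
bond 2 stroke→R1  (0-jn J3 has e-setter on 5)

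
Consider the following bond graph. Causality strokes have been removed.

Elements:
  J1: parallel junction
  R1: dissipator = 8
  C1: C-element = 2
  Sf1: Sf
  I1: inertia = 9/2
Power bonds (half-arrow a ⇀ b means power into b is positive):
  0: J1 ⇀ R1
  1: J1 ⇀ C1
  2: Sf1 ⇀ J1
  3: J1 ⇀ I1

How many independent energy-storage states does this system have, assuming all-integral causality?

2  (C1, I1 all integral)

#2 |Sf1  (Sf1 fixes flow; stroke at Sf1)
#1 |J1  (prefer integral on C1)
#0 |R1  (J1 effort already set via bond 1)
#3 |I1  (0-jn J1 has e-setter on 1)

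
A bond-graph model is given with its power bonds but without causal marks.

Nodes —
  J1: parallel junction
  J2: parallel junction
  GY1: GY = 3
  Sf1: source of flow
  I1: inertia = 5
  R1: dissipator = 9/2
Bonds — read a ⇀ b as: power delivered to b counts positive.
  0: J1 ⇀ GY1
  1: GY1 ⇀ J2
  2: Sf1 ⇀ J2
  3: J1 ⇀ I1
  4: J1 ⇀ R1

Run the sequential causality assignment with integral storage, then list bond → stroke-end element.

β0 →J1
β1 →J2
β2 →Sf1
β3 →I1
β4 →R1

β2 stroke→Sf1  (Sf1 (Sf) sets flow on bond)
β1 stroke→J2  (only one effort-in slot at J2)
β0 stroke→J1  (GY1 both-in/both-out from 1)
β3 stroke→I1  (J1: bond 0 brought effort, rest push out)
β4 stroke→R1  (0-jn J1 has e-setter on 0)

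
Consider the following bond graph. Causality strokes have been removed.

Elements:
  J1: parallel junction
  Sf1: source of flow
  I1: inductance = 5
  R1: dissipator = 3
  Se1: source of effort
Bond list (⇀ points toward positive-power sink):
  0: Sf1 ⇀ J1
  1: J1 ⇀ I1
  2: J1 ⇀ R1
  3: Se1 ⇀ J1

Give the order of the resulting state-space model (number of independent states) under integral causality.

1  (I1 all integral)

#0 stroke at Sf1  (Sf1 fixes flow; stroke at Sf1)
#3 stroke at J1  (Se1 fixes effort; stroke away)
#1 stroke at I1  (common-e at J1 fixed by 3)
#2 stroke at R1  (J1: bond 3 brought effort, rest push out)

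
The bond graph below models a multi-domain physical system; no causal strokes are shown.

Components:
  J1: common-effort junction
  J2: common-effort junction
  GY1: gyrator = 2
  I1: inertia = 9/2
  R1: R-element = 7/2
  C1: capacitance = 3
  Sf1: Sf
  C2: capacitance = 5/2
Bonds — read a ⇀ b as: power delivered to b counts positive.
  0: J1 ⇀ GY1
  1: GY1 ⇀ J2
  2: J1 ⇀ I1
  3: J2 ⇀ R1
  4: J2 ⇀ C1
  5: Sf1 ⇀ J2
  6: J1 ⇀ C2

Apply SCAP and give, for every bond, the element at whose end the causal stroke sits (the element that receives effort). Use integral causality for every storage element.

#0 stroke→GY1
#1 stroke→GY1
#2 stroke→I1
#3 stroke→R1
#4 stroke→J2
#5 stroke→Sf1
#6 stroke→J1

β5 →Sf1  (Sf1 fixes flow; stroke at Sf1)
β2 →I1  (I1 outputs flow p/I1)
β4 →J2  (C1 integral (e out))
β1 →GY1  (0-jn J2 has e-setter on 4)
β3 →R1  (0-jn J2 has e-setter on 4)
β0 →GY1  (GY GY1: same side as bond 1)
β6 →J1  (only one effort-in slot at J1)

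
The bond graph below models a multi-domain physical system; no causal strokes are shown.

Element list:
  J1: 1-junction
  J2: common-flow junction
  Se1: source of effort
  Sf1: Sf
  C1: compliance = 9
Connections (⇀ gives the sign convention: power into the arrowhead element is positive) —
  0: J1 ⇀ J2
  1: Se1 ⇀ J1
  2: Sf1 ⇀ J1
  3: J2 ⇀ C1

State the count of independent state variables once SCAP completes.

β1 →J1  (source Se1 imposes e)
β2 →Sf1  (Sf1 fixes flow; stroke at Sf1)
β0 →J1  (common-f at J1 fixed by 2)
β3 →J2  (common-f at J2 fixed by 0)

1  (C1 all integral)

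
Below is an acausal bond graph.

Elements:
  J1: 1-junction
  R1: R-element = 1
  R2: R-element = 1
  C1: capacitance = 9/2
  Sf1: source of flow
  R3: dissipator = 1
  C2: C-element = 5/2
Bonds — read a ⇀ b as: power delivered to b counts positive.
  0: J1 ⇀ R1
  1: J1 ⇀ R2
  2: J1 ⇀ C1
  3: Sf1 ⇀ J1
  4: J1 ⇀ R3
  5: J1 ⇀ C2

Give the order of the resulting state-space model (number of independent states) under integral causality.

2  (C1, C2 all integral)

b3 |Sf1  (Sf1 (Sf) sets flow on bond)
b0 |J1  (1-jn J1 has f-setter on 3)
b1 |J1  (J1: bond 3 brought flow, rest push out)
b2 |J1  (common-f at J1 fixed by 3)
b4 |J1  (J1: bond 3 brought flow, rest push out)
b5 |J1  (1-jn J1 has f-setter on 3)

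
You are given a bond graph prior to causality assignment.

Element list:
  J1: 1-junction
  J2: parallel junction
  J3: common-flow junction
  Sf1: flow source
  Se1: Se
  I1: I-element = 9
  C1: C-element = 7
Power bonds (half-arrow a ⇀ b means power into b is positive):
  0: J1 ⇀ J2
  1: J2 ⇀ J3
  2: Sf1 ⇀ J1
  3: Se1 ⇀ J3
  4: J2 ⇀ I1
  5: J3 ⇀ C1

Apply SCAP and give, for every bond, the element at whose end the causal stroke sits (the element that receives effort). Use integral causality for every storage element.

#2 →Sf1  (Sf1 fixes flow; stroke at Sf1)
#3 →J3  (Se1 fixes effort; stroke away)
#0 →J1  (common-f at J1 fixed by 2)
#4 →I1  (I1 integral (f out))
#1 →J2  (J2: last free bond brings effort in)
#5 →J3  (common-f at J3 fixed by 1)

bond 0 stroke→J1
bond 1 stroke→J2
bond 2 stroke→Sf1
bond 3 stroke→J3
bond 4 stroke→I1
bond 5 stroke→J3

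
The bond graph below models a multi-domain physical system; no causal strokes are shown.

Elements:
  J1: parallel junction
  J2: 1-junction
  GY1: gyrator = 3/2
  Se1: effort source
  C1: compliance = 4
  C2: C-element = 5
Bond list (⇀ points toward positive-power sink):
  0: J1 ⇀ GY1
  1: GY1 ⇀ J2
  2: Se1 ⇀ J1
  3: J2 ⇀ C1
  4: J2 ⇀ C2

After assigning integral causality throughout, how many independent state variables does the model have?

2  (C1, C2 all integral)

bond 2 →J1  (Se1: effort source, stroke at far end)
bond 0 →GY1  (0-jn J1 has e-setter on 2)
bond 1 →GY1  (GY1 both-in/both-out from 0)
bond 3 →J2  (J2: bond 1 brought flow, rest push out)
bond 4 →J2  (common-f at J2 fixed by 1)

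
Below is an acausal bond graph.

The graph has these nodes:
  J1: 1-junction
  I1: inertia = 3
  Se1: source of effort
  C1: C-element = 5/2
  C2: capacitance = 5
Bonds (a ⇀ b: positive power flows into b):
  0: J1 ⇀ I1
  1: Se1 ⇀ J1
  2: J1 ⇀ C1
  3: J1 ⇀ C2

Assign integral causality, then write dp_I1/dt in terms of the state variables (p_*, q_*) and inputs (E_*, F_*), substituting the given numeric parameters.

dp_I1/dt = E_Se1 - 2*q_C1/5 - q_C2/5

b1 |J1  (source Se1 imposes e)
b0 |I1  (I1 outputs flow p/I1)
b2 |J1  (1-jn J1 has f-setter on 0)
b3 |J1  (1-jn J1 has f-setter on 0)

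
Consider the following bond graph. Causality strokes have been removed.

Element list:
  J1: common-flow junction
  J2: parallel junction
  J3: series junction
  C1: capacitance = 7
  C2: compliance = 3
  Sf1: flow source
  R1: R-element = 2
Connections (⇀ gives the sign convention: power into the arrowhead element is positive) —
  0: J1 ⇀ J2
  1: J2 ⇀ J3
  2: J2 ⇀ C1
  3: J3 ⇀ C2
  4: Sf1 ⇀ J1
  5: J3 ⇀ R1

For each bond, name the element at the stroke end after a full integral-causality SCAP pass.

#0 |J1
#1 |J3
#2 |J2
#3 |J3
#4 |Sf1
#5 |R1

#4 →Sf1  (Sf1: flow source, stroke at near end)
#0 →J1  (J1: bond 4 brought flow, rest push out)
#2 →J2  (C1 outputs effort q/C1)
#1 →J3  (common-e at J2 fixed by 2)
#3 →J3  (C2 integral (e out))
#5 →R1  (closing 1-jn rule on J3)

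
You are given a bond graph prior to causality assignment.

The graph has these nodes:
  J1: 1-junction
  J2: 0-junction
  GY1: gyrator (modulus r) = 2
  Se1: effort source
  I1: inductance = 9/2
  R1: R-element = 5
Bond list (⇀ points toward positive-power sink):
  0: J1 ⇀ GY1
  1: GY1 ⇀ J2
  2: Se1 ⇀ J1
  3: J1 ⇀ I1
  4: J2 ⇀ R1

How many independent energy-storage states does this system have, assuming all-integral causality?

1  (I1 all integral)

b2 |J1  (source Se1 imposes e)
b3 |I1  (I1 integral (f out))
b0 |J1  (J1 flow already set via bond 3)
b1 |J2  (GY1 both-in/both-out from 0)
b4 |R1  (common-e at J2 fixed by 1)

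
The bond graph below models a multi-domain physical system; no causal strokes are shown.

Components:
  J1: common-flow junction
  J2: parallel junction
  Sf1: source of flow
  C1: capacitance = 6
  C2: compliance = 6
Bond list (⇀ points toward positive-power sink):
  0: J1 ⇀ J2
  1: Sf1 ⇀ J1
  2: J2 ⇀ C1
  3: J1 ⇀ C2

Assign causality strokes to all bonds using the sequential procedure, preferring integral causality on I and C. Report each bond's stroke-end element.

b1 →Sf1  (Sf1: flow source, stroke at near end)
b0 →J1  (J1 flow already set via bond 1)
b3 →J1  (J1 flow already set via bond 1)
b2 →J2  (closing 0-jn rule on J2)

#0 stroke→J1
#1 stroke→Sf1
#2 stroke→J2
#3 stroke→J1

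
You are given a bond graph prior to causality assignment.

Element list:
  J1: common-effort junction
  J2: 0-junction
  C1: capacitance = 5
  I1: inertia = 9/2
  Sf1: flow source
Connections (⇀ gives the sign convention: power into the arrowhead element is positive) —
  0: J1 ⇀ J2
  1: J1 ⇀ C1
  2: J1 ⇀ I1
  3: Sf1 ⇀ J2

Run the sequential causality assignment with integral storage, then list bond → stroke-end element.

b0 stroke at J2
b1 stroke at J1
b2 stroke at I1
b3 stroke at Sf1

b3 stroke at Sf1  (Sf1: flow source, stroke at near end)
b0 stroke at J2  (only one effort-in slot at J2)
b1 stroke at J1  (C1 integral (e out))
b2 stroke at I1  (common-e at J1 fixed by 1)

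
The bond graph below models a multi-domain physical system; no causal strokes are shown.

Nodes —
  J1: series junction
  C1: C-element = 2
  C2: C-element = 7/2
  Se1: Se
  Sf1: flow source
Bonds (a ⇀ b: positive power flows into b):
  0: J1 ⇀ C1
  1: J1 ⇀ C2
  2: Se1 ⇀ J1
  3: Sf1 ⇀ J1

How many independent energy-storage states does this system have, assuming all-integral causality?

#2 →J1  (Se1 (Se) sets effort on bond)
#3 →Sf1  (Sf1: flow source, stroke at near end)
#0 →J1  (J1: bond 3 brought flow, rest push out)
#1 →J1  (J1: bond 3 brought flow, rest push out)

2  (C1, C2 all integral)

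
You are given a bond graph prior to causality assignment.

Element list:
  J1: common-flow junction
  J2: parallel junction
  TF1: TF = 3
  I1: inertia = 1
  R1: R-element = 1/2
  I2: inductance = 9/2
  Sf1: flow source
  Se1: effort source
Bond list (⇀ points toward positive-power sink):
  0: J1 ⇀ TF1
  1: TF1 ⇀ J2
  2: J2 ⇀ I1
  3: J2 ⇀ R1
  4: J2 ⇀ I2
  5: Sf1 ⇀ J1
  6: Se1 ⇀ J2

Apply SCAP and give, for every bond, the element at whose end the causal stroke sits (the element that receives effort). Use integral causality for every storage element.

bond 0 →J1
bond 1 →TF1
bond 2 →I1
bond 3 →R1
bond 4 →I2
bond 5 →Sf1
bond 6 →J2

#5 |Sf1  (Sf1: flow source, stroke at near end)
#6 |J2  (source Se1 imposes e)
#0 |J1  (1-jn J1 has f-setter on 5)
#1 |TF1  (J2: bond 6 brought effort, rest push out)
#2 |I1  (common-e at J2 fixed by 6)
#3 |R1  (common-e at J2 fixed by 6)
#4 |I2  (J2: bond 6 brought effort, rest push out)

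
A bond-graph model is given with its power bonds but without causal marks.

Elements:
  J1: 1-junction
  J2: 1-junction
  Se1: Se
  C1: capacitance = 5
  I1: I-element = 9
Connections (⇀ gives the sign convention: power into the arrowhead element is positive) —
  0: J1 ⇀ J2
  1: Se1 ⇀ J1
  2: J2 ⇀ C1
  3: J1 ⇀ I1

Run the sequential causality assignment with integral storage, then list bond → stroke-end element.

#1 |J1  (source Se1 imposes e)
#2 |J2  (C1 outputs effort q/C1)
#0 |J1  (J2: last free bond brings flow in)
#3 |I1  (only one flow-in slot at J1)

b0 →J1
b1 →J1
b2 →J2
b3 →I1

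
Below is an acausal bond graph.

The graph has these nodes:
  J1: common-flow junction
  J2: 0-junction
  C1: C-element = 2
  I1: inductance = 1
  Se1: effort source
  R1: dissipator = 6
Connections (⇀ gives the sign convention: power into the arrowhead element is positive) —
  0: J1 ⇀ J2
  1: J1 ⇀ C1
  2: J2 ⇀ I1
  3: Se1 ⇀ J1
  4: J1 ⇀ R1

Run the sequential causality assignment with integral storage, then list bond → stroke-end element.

#0 stroke at J2
#1 stroke at J1
#2 stroke at I1
#3 stroke at J1
#4 stroke at J1

bond 3 stroke at J1  (source Se1 imposes e)
bond 1 stroke at J1  (prefer integral on C1)
bond 2 stroke at I1  (I1 outputs flow p/I1)
bond 0 stroke at J2  (J2 needs exactly one e-in)
bond 4 stroke at J1  (J1: bond 0 brought flow, rest push out)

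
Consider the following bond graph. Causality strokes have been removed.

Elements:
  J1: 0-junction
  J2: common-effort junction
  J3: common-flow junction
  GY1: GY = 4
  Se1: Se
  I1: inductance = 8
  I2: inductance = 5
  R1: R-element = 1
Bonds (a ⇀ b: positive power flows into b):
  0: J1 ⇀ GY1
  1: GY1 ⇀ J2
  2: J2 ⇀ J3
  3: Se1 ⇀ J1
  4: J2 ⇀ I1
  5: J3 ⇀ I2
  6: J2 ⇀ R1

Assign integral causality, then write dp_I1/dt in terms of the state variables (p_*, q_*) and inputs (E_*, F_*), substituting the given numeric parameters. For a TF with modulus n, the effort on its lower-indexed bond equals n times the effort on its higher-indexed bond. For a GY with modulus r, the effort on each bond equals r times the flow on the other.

b3 |J1  (source Se1 imposes e)
b0 |GY1  (J1: bond 3 brought effort, rest push out)
b1 |GY1  (GY1: gyrator matches bond 0)
b4 |I1  (prefer integral on I1)
b5 |I2  (I2 outputs flow p/I2)
b2 |J3  (1-jn J3 has f-setter on 5)
b6 |J2  (only one effort-in slot at J2)

dp_I1/dt = E_Se1/4 - p_I1/8 - p_I2/5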